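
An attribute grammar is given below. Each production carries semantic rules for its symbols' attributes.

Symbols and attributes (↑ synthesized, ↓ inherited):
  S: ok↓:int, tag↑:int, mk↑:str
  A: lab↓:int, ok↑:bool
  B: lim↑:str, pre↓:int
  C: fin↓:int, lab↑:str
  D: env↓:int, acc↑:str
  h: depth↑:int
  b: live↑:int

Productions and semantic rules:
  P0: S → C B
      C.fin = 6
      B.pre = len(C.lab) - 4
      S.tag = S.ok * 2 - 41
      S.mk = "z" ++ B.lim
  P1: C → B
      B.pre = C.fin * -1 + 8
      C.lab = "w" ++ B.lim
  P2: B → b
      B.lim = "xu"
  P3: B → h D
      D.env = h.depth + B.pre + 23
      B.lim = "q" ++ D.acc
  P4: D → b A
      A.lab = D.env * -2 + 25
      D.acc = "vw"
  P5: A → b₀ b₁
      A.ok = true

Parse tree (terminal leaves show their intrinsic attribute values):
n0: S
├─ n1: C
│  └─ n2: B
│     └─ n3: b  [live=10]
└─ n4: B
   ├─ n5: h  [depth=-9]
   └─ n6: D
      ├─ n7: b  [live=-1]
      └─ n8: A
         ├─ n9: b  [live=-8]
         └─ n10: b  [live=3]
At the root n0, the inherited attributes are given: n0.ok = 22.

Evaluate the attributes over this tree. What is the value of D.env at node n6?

13

1. n0.ok = 22  [given at root]
2. n1.fin = 6  [6]
3. n2.pre = 2  [C.fin * -1 + 8]
4. n3.live = 10  [terminal]
5. n2.lim = "xu"  ["xu"]
6. n1.lab = "wxu"  ["w" ++ B.lim]
7. n4.pre = -1  [len(C.lab) - 4]
8. n5.depth = -9  [terminal]
9. n6.env = 13  [h.depth + B.pre + 23]
10. n7.live = -1  [terminal]
11. n8.lab = -1  [D.env * -2 + 25]
12. n9.live = -8  [terminal]
13. n10.live = 3  [terminal]
14. n8.ok = true  [true]
15. n6.acc = "vw"  ["vw"]
16. n4.lim = "qvw"  ["q" ++ D.acc]
17. n0.tag = 3  [S.ok * 2 - 41]
18. n0.mk = "zqvw"  ["z" ++ B.lim]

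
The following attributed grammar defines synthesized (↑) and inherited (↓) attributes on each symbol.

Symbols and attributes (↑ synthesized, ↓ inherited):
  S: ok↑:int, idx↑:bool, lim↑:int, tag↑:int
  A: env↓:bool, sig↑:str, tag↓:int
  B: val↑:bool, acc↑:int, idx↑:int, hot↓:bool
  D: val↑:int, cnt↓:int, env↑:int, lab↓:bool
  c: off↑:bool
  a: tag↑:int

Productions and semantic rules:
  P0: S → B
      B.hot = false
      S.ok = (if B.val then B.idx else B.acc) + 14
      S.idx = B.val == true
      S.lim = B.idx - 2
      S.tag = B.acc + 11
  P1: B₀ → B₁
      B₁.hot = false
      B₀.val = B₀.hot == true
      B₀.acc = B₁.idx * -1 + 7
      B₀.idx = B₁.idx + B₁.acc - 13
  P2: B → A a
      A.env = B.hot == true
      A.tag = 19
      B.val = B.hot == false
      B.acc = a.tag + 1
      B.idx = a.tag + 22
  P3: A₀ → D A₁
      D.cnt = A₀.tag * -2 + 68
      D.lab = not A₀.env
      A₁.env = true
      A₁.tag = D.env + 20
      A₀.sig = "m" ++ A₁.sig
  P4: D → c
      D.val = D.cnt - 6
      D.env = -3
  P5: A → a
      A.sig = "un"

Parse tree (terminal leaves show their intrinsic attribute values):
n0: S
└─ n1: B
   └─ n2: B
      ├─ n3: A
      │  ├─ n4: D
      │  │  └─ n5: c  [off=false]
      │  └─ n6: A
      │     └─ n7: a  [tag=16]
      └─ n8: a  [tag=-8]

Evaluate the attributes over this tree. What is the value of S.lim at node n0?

1. n1.hot = false  [false]
2. n2.hot = false  [false]
3. n3.env = false  [B.hot == true]
4. n3.tag = 19  [19]
5. n4.cnt = 30  [A₀.tag * -2 + 68]
6. n4.lab = true  [not A₀.env]
7. n5.off = false  [terminal]
8. n4.val = 24  [D.cnt - 6]
9. n4.env = -3  [-3]
10. n6.env = true  [true]
11. n6.tag = 17  [D.env + 20]
12. n7.tag = 16  [terminal]
13. n6.sig = "un"  ["un"]
14. n3.sig = "mun"  ["m" ++ A₁.sig]
15. n8.tag = -8  [terminal]
16. n2.val = true  [B.hot == false]
17. n2.acc = -7  [a.tag + 1]
18. n2.idx = 14  [a.tag + 22]
19. n1.val = false  [B₀.hot == true]
20. n1.acc = -7  [B₁.idx * -1 + 7]
21. n1.idx = -6  [B₁.idx + B₁.acc - 13]
22. n0.ok = 7  [(if B.val then B.idx else B.acc) + 14]
23. n0.idx = false  [B.val == true]
24. n0.lim = -8  [B.idx - 2]
25. n0.tag = 4  [B.acc + 11]

-8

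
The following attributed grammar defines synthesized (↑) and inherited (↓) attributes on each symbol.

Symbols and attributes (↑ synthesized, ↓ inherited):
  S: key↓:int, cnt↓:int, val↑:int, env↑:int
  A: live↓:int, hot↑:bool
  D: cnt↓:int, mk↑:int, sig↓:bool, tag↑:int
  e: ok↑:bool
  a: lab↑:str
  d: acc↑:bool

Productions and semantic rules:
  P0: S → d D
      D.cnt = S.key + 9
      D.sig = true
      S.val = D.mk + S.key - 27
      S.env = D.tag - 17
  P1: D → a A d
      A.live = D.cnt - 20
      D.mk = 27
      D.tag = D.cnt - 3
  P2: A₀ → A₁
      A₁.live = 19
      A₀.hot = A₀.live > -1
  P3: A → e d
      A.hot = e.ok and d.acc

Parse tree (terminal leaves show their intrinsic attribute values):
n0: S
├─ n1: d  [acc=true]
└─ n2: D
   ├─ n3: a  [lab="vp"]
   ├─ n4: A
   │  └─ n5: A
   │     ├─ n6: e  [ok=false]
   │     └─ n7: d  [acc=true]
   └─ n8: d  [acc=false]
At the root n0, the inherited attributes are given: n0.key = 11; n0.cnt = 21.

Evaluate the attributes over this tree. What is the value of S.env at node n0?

1. n0.key = 11  [given at root]
2. n0.cnt = 21  [given at root]
3. n1.acc = true  [terminal]
4. n2.cnt = 20  [S.key + 9]
5. n2.sig = true  [true]
6. n3.lab = "vp"  [terminal]
7. n4.live = 0  [D.cnt - 20]
8. n5.live = 19  [19]
9. n6.ok = false  [terminal]
10. n7.acc = true  [terminal]
11. n5.hot = false  [e.ok and d.acc]
12. n4.hot = true  [A₀.live > -1]
13. n8.acc = false  [terminal]
14. n2.mk = 27  [27]
15. n2.tag = 17  [D.cnt - 3]
16. n0.val = 11  [D.mk + S.key - 27]
17. n0.env = 0  [D.tag - 17]

0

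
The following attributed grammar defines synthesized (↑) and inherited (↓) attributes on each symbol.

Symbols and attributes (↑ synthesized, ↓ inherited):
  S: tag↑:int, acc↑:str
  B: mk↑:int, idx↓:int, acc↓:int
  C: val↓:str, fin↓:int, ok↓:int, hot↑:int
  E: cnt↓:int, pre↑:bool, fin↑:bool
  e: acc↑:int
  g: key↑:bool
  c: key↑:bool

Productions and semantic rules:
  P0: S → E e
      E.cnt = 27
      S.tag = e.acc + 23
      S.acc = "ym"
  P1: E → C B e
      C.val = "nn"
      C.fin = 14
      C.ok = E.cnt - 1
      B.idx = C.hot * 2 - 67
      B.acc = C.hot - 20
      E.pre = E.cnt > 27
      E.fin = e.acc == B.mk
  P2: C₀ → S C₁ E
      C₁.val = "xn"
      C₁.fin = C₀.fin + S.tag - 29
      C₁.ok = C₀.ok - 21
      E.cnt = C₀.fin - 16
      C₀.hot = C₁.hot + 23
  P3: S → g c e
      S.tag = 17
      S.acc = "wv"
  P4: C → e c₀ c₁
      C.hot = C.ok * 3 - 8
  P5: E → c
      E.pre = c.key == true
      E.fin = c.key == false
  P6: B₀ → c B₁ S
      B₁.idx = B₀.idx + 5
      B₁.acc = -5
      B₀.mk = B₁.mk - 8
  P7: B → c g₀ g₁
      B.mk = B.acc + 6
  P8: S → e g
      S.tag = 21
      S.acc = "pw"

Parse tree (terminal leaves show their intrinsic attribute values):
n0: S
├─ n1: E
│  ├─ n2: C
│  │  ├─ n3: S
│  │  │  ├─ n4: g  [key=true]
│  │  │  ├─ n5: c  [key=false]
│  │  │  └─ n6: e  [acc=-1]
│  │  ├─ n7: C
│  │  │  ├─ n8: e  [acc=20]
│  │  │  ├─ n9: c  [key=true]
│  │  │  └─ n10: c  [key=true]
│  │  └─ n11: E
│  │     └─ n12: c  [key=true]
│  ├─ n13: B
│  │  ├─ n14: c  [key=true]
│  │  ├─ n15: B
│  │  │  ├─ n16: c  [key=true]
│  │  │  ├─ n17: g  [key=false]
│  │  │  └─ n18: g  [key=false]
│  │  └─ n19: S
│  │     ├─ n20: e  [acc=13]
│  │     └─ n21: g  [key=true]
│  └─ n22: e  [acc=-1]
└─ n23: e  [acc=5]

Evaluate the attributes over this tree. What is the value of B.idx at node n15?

1. n1.cnt = 27  [27]
2. n2.val = "nn"  ["nn"]
3. n2.fin = 14  [14]
4. n2.ok = 26  [E.cnt - 1]
5. n4.key = true  [terminal]
6. n5.key = false  [terminal]
7. n6.acc = -1  [terminal]
8. n3.tag = 17  [17]
9. n3.acc = "wv"  ["wv"]
10. n7.val = "xn"  ["xn"]
11. n7.fin = 2  [C₀.fin + S.tag - 29]
12. n7.ok = 5  [C₀.ok - 21]
13. n8.acc = 20  [terminal]
14. n9.key = true  [terminal]
15. n10.key = true  [terminal]
16. n7.hot = 7  [C.ok * 3 - 8]
17. n11.cnt = -2  [C₀.fin - 16]
18. n12.key = true  [terminal]
19. n11.pre = true  [c.key == true]
20. n11.fin = false  [c.key == false]
21. n2.hot = 30  [C₁.hot + 23]
22. n13.idx = -7  [C.hot * 2 - 67]
23. n13.acc = 10  [C.hot - 20]
24. n14.key = true  [terminal]
25. n15.idx = -2  [B₀.idx + 5]
26. n15.acc = -5  [-5]
27. n16.key = true  [terminal]
28. n17.key = false  [terminal]
29. n18.key = false  [terminal]
30. n15.mk = 1  [B.acc + 6]
31. n20.acc = 13  [terminal]
32. n21.key = true  [terminal]
33. n19.tag = 21  [21]
34. n19.acc = "pw"  ["pw"]
35. n13.mk = -7  [B₁.mk - 8]
36. n22.acc = -1  [terminal]
37. n1.pre = false  [E.cnt > 27]
38. n1.fin = false  [e.acc == B.mk]
39. n23.acc = 5  [terminal]
40. n0.tag = 28  [e.acc + 23]
41. n0.acc = "ym"  ["ym"]

-2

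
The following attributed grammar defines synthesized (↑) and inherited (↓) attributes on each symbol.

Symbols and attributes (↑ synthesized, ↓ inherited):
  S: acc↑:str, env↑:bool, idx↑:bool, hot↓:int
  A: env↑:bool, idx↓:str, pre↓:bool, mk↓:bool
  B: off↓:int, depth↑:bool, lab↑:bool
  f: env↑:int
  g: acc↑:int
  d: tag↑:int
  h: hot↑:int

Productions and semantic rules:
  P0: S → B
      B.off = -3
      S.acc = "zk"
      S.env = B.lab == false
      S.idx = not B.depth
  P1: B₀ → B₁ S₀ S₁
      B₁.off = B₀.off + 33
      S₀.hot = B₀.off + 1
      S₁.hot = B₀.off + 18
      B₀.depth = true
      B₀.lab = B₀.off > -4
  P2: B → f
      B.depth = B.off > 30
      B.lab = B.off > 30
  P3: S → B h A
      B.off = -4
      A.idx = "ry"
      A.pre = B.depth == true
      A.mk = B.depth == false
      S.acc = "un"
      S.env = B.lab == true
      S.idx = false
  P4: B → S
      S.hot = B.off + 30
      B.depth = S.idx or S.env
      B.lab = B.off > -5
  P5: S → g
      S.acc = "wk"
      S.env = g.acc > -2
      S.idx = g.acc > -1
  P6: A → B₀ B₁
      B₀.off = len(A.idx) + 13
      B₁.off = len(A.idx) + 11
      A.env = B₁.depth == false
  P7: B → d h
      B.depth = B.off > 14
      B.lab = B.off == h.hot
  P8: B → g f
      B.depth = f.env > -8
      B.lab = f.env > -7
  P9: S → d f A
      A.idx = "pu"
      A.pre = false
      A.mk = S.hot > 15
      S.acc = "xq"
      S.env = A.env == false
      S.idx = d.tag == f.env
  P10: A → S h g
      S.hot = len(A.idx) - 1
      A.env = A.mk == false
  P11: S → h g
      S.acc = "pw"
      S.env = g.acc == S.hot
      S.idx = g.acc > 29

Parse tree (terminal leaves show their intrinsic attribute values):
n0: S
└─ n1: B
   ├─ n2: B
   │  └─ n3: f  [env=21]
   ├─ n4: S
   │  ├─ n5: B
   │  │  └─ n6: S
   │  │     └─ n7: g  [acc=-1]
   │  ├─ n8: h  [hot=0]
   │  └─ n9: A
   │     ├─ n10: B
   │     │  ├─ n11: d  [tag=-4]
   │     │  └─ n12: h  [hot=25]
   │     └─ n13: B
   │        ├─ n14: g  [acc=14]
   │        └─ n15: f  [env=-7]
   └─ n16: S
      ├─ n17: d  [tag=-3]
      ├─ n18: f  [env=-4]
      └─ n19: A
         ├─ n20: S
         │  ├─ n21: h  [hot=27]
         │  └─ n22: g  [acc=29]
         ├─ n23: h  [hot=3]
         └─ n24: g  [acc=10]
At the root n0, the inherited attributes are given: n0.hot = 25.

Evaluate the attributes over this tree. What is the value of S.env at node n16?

false

1. n0.hot = 25  [given at root]
2. n1.off = -3  [-3]
3. n2.off = 30  [B₀.off + 33]
4. n3.env = 21  [terminal]
5. n2.depth = false  [B.off > 30]
6. n2.lab = false  [B.off > 30]
7. n4.hot = -2  [B₀.off + 1]
8. n5.off = -4  [-4]
9. n6.hot = 26  [B.off + 30]
10. n7.acc = -1  [terminal]
11. n6.acc = "wk"  ["wk"]
12. n6.env = true  [g.acc > -2]
13. n6.idx = false  [g.acc > -1]
14. n5.depth = true  [S.idx or S.env]
15. n5.lab = true  [B.off > -5]
16. n8.hot = 0  [terminal]
17. n9.idx = "ry"  ["ry"]
18. n9.pre = true  [B.depth == true]
19. n9.mk = false  [B.depth == false]
20. n10.off = 15  [len(A.idx) + 13]
21. n11.tag = -4  [terminal]
22. n12.hot = 25  [terminal]
23. n10.depth = true  [B.off > 14]
24. n10.lab = false  [B.off == h.hot]
25. n13.off = 13  [len(A.idx) + 11]
26. n14.acc = 14  [terminal]
27. n15.env = -7  [terminal]
28. n13.depth = true  [f.env > -8]
29. n13.lab = false  [f.env > -7]
30. n9.env = false  [B₁.depth == false]
31. n4.acc = "un"  ["un"]
32. n4.env = true  [B.lab == true]
33. n4.idx = false  [false]
34. n16.hot = 15  [B₀.off + 18]
35. n17.tag = -3  [terminal]
36. n18.env = -4  [terminal]
37. n19.idx = "pu"  ["pu"]
38. n19.pre = false  [false]
39. n19.mk = false  [S.hot > 15]
40. n20.hot = 1  [len(A.idx) - 1]
41. n21.hot = 27  [terminal]
42. n22.acc = 29  [terminal]
43. n20.acc = "pw"  ["pw"]
44. n20.env = false  [g.acc == S.hot]
45. n20.idx = false  [g.acc > 29]
46. n23.hot = 3  [terminal]
47. n24.acc = 10  [terminal]
48. n19.env = true  [A.mk == false]
49. n16.acc = "xq"  ["xq"]
50. n16.env = false  [A.env == false]
51. n16.idx = false  [d.tag == f.env]
52. n1.depth = true  [true]
53. n1.lab = true  [B₀.off > -4]
54. n0.acc = "zk"  ["zk"]
55. n0.env = false  [B.lab == false]
56. n0.idx = false  [not B.depth]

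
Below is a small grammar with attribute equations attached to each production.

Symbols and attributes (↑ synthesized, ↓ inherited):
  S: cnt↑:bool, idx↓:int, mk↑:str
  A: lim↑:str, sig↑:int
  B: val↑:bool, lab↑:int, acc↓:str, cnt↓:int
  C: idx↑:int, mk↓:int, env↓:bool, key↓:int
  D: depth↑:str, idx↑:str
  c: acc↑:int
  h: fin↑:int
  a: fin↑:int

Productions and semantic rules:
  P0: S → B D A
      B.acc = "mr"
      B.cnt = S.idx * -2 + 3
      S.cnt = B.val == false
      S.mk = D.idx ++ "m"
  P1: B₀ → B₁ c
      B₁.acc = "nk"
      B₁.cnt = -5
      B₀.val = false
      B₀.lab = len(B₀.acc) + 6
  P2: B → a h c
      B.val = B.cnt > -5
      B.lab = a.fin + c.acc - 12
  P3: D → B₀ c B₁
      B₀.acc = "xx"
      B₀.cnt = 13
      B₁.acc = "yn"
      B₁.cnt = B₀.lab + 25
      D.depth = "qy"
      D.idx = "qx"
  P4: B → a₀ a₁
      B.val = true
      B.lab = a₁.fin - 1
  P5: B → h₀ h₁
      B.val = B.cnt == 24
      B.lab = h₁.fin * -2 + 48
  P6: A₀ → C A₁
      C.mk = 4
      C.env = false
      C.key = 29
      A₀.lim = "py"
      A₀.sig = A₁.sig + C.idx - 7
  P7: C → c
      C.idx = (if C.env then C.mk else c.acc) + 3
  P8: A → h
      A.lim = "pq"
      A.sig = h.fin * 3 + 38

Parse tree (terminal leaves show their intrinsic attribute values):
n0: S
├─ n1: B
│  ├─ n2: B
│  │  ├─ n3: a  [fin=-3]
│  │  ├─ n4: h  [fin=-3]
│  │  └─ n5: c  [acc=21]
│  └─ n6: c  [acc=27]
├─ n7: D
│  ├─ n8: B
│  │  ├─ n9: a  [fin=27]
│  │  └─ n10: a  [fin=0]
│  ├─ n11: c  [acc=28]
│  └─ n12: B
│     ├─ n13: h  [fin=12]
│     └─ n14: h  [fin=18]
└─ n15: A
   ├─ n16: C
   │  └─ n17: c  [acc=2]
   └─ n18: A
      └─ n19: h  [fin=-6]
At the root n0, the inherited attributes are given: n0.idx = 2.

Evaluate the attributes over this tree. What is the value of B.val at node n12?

true

1. n0.idx = 2  [given at root]
2. n1.acc = "mr"  ["mr"]
3. n1.cnt = -1  [S.idx * -2 + 3]
4. n2.acc = "nk"  ["nk"]
5. n2.cnt = -5  [-5]
6. n3.fin = -3  [terminal]
7. n4.fin = -3  [terminal]
8. n5.acc = 21  [terminal]
9. n2.val = false  [B.cnt > -5]
10. n2.lab = 6  [a.fin + c.acc - 12]
11. n6.acc = 27  [terminal]
12. n1.val = false  [false]
13. n1.lab = 8  [len(B₀.acc) + 6]
14. n8.acc = "xx"  ["xx"]
15. n8.cnt = 13  [13]
16. n9.fin = 27  [terminal]
17. n10.fin = 0  [terminal]
18. n8.val = true  [true]
19. n8.lab = -1  [a₁.fin - 1]
20. n11.acc = 28  [terminal]
21. n12.acc = "yn"  ["yn"]
22. n12.cnt = 24  [B₀.lab + 25]
23. n13.fin = 12  [terminal]
24. n14.fin = 18  [terminal]
25. n12.val = true  [B.cnt == 24]
26. n12.lab = 12  [h₁.fin * -2 + 48]
27. n7.depth = "qy"  ["qy"]
28. n7.idx = "qx"  ["qx"]
29. n16.mk = 4  [4]
30. n16.env = false  [false]
31. n16.key = 29  [29]
32. n17.acc = 2  [terminal]
33. n16.idx = 5  [(if C.env then C.mk else c.acc) + 3]
34. n19.fin = -6  [terminal]
35. n18.lim = "pq"  ["pq"]
36. n18.sig = 20  [h.fin * 3 + 38]
37. n15.lim = "py"  ["py"]
38. n15.sig = 18  [A₁.sig + C.idx - 7]
39. n0.cnt = true  [B.val == false]
40. n0.mk = "qxm"  [D.idx ++ "m"]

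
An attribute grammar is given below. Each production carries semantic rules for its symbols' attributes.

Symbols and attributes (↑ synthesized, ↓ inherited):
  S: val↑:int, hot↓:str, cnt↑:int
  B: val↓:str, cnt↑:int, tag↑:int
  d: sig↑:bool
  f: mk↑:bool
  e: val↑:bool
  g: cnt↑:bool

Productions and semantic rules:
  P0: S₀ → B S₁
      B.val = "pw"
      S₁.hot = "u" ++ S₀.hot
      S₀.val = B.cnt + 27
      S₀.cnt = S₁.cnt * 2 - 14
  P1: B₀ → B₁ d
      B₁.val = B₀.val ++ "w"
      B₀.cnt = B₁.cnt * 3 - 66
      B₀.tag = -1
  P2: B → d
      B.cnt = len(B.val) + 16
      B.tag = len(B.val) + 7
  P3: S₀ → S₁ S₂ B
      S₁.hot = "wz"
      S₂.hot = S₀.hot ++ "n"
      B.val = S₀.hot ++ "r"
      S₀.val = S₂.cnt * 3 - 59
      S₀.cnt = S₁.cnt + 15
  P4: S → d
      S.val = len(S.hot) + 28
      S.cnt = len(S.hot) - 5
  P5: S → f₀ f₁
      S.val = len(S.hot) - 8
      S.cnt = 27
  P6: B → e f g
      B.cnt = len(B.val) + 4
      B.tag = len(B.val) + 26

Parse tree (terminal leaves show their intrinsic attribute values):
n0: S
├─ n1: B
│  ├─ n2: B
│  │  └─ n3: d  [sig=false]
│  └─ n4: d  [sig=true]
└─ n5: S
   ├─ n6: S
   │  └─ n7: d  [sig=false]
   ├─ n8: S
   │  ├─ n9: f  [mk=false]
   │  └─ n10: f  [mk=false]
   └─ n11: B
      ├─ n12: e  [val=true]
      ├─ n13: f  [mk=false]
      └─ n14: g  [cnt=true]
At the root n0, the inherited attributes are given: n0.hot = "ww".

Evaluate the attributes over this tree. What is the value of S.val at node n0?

18

1. n0.hot = "ww"  [given at root]
2. n1.val = "pw"  ["pw"]
3. n2.val = "pww"  [B₀.val ++ "w"]
4. n3.sig = false  [terminal]
5. n2.cnt = 19  [len(B.val) + 16]
6. n2.tag = 10  [len(B.val) + 7]
7. n4.sig = true  [terminal]
8. n1.cnt = -9  [B₁.cnt * 3 - 66]
9. n1.tag = -1  [-1]
10. n5.hot = "uww"  ["u" ++ S₀.hot]
11. n6.hot = "wz"  ["wz"]
12. n7.sig = false  [terminal]
13. n6.val = 30  [len(S.hot) + 28]
14. n6.cnt = -3  [len(S.hot) - 5]
15. n8.hot = "uwwn"  [S₀.hot ++ "n"]
16. n9.mk = false  [terminal]
17. n10.mk = false  [terminal]
18. n8.val = -4  [len(S.hot) - 8]
19. n8.cnt = 27  [27]
20. n11.val = "uwwr"  [S₀.hot ++ "r"]
21. n12.val = true  [terminal]
22. n13.mk = false  [terminal]
23. n14.cnt = true  [terminal]
24. n11.cnt = 8  [len(B.val) + 4]
25. n11.tag = 30  [len(B.val) + 26]
26. n5.val = 22  [S₂.cnt * 3 - 59]
27. n5.cnt = 12  [S₁.cnt + 15]
28. n0.val = 18  [B.cnt + 27]
29. n0.cnt = 10  [S₁.cnt * 2 - 14]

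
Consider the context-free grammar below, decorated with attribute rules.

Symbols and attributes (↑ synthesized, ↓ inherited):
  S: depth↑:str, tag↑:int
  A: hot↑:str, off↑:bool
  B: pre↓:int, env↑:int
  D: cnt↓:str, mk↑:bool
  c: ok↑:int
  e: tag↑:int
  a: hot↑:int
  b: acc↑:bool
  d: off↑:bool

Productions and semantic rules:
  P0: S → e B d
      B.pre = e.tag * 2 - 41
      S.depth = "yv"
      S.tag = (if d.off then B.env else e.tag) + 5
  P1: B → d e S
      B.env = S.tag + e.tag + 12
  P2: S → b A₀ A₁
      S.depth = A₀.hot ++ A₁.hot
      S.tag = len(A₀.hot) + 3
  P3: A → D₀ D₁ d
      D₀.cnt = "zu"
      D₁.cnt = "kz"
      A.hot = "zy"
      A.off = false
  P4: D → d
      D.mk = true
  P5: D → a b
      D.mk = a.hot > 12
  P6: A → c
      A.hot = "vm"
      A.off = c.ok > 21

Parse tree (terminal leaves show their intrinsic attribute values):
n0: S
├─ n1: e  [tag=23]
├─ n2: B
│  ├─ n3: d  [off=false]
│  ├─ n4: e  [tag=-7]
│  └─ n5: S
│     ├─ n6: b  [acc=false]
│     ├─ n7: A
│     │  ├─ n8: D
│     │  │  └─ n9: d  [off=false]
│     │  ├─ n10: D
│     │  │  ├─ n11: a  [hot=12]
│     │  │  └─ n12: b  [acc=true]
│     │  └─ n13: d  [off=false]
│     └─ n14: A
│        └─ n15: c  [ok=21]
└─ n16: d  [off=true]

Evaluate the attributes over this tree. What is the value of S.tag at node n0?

1. n1.tag = 23  [terminal]
2. n2.pre = 5  [e.tag * 2 - 41]
3. n3.off = false  [terminal]
4. n4.tag = -7  [terminal]
5. n6.acc = false  [terminal]
6. n8.cnt = "zu"  ["zu"]
7. n9.off = false  [terminal]
8. n8.mk = true  [true]
9. n10.cnt = "kz"  ["kz"]
10. n11.hot = 12  [terminal]
11. n12.acc = true  [terminal]
12. n10.mk = false  [a.hot > 12]
13. n13.off = false  [terminal]
14. n7.hot = "zy"  ["zy"]
15. n7.off = false  [false]
16. n15.ok = 21  [terminal]
17. n14.hot = "vm"  ["vm"]
18. n14.off = false  [c.ok > 21]
19. n5.depth = "zyvm"  [A₀.hot ++ A₁.hot]
20. n5.tag = 5  [len(A₀.hot) + 3]
21. n2.env = 10  [S.tag + e.tag + 12]
22. n16.off = true  [terminal]
23. n0.depth = "yv"  ["yv"]
24. n0.tag = 15  [(if d.off then B.env else e.tag) + 5]

15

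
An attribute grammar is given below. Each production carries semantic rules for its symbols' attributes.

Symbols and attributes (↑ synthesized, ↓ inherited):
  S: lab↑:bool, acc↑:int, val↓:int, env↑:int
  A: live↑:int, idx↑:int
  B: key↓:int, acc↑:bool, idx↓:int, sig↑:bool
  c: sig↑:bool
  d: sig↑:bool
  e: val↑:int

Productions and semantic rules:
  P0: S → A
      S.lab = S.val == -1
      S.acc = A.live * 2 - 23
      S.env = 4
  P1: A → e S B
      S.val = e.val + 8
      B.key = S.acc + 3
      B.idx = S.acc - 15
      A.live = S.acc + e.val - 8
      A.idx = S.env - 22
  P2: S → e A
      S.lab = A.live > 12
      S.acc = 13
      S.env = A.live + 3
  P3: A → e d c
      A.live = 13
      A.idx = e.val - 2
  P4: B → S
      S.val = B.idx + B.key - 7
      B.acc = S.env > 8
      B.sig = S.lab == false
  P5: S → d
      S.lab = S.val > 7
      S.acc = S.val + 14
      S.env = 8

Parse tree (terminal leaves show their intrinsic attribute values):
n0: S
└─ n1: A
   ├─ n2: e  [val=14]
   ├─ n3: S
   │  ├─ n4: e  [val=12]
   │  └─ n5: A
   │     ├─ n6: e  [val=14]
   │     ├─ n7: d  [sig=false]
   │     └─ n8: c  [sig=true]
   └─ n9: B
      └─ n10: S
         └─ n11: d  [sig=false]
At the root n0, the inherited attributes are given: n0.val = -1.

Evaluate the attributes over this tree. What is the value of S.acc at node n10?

21

1. n0.val = -1  [given at root]
2. n2.val = 14  [terminal]
3. n3.val = 22  [e.val + 8]
4. n4.val = 12  [terminal]
5. n6.val = 14  [terminal]
6. n7.sig = false  [terminal]
7. n8.sig = true  [terminal]
8. n5.live = 13  [13]
9. n5.idx = 12  [e.val - 2]
10. n3.lab = true  [A.live > 12]
11. n3.acc = 13  [13]
12. n3.env = 16  [A.live + 3]
13. n9.key = 16  [S.acc + 3]
14. n9.idx = -2  [S.acc - 15]
15. n10.val = 7  [B.idx + B.key - 7]
16. n11.sig = false  [terminal]
17. n10.lab = false  [S.val > 7]
18. n10.acc = 21  [S.val + 14]
19. n10.env = 8  [8]
20. n9.acc = false  [S.env > 8]
21. n9.sig = true  [S.lab == false]
22. n1.live = 19  [S.acc + e.val - 8]
23. n1.idx = -6  [S.env - 22]
24. n0.lab = true  [S.val == -1]
25. n0.acc = 15  [A.live * 2 - 23]
26. n0.env = 4  [4]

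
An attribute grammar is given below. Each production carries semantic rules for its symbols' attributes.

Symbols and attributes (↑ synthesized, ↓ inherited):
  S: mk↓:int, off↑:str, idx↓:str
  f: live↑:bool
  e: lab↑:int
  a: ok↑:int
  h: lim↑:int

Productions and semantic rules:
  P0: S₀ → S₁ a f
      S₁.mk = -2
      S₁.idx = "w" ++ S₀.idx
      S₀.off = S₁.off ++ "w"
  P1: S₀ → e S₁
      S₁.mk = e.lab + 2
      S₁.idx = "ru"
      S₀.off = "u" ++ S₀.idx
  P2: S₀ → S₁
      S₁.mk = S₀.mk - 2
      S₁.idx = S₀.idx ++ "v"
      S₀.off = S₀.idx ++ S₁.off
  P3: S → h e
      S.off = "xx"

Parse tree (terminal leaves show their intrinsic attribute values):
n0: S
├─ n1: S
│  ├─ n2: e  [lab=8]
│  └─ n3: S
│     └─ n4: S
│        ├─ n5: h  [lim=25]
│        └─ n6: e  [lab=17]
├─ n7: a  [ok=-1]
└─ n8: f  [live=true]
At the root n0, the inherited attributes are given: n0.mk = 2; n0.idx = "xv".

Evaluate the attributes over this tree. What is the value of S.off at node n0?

"uwxvw"

1. n0.mk = 2  [given at root]
2. n0.idx = "xv"  [given at root]
3. n1.mk = -2  [-2]
4. n1.idx = "wxv"  ["w" ++ S₀.idx]
5. n2.lab = 8  [terminal]
6. n3.mk = 10  [e.lab + 2]
7. n3.idx = "ru"  ["ru"]
8. n4.mk = 8  [S₀.mk - 2]
9. n4.idx = "ruv"  [S₀.idx ++ "v"]
10. n5.lim = 25  [terminal]
11. n6.lab = 17  [terminal]
12. n4.off = "xx"  ["xx"]
13. n3.off = "ruxx"  [S₀.idx ++ S₁.off]
14. n1.off = "uwxv"  ["u" ++ S₀.idx]
15. n7.ok = -1  [terminal]
16. n8.live = true  [terminal]
17. n0.off = "uwxvw"  [S₁.off ++ "w"]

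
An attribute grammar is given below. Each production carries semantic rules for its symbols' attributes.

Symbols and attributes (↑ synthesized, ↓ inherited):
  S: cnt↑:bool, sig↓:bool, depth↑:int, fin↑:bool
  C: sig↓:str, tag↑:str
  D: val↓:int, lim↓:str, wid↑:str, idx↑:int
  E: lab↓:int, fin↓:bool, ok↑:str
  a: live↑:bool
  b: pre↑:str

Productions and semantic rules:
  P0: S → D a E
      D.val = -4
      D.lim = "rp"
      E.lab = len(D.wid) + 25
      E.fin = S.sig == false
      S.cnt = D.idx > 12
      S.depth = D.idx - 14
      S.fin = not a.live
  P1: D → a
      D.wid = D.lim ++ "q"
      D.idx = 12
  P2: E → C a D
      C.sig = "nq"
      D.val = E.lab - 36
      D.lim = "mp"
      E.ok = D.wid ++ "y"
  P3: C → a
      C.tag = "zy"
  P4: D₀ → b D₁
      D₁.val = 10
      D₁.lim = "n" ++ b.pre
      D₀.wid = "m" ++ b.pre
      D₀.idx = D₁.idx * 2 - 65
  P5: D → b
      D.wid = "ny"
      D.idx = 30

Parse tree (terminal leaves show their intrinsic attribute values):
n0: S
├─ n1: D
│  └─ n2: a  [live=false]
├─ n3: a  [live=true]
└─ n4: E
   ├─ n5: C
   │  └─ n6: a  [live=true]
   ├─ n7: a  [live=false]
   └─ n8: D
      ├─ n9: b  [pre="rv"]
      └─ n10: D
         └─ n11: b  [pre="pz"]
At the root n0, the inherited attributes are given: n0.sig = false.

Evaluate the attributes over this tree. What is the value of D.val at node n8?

-8

1. n0.sig = false  [given at root]
2. n1.val = -4  [-4]
3. n1.lim = "rp"  ["rp"]
4. n2.live = false  [terminal]
5. n1.wid = "rpq"  [D.lim ++ "q"]
6. n1.idx = 12  [12]
7. n3.live = true  [terminal]
8. n4.lab = 28  [len(D.wid) + 25]
9. n4.fin = true  [S.sig == false]
10. n5.sig = "nq"  ["nq"]
11. n6.live = true  [terminal]
12. n5.tag = "zy"  ["zy"]
13. n7.live = false  [terminal]
14. n8.val = -8  [E.lab - 36]
15. n8.lim = "mp"  ["mp"]
16. n9.pre = "rv"  [terminal]
17. n10.val = 10  [10]
18. n10.lim = "nrv"  ["n" ++ b.pre]
19. n11.pre = "pz"  [terminal]
20. n10.wid = "ny"  ["ny"]
21. n10.idx = 30  [30]
22. n8.wid = "mrv"  ["m" ++ b.pre]
23. n8.idx = -5  [D₁.idx * 2 - 65]
24. n4.ok = "mrvy"  [D.wid ++ "y"]
25. n0.cnt = false  [D.idx > 12]
26. n0.depth = -2  [D.idx - 14]
27. n0.fin = false  [not a.live]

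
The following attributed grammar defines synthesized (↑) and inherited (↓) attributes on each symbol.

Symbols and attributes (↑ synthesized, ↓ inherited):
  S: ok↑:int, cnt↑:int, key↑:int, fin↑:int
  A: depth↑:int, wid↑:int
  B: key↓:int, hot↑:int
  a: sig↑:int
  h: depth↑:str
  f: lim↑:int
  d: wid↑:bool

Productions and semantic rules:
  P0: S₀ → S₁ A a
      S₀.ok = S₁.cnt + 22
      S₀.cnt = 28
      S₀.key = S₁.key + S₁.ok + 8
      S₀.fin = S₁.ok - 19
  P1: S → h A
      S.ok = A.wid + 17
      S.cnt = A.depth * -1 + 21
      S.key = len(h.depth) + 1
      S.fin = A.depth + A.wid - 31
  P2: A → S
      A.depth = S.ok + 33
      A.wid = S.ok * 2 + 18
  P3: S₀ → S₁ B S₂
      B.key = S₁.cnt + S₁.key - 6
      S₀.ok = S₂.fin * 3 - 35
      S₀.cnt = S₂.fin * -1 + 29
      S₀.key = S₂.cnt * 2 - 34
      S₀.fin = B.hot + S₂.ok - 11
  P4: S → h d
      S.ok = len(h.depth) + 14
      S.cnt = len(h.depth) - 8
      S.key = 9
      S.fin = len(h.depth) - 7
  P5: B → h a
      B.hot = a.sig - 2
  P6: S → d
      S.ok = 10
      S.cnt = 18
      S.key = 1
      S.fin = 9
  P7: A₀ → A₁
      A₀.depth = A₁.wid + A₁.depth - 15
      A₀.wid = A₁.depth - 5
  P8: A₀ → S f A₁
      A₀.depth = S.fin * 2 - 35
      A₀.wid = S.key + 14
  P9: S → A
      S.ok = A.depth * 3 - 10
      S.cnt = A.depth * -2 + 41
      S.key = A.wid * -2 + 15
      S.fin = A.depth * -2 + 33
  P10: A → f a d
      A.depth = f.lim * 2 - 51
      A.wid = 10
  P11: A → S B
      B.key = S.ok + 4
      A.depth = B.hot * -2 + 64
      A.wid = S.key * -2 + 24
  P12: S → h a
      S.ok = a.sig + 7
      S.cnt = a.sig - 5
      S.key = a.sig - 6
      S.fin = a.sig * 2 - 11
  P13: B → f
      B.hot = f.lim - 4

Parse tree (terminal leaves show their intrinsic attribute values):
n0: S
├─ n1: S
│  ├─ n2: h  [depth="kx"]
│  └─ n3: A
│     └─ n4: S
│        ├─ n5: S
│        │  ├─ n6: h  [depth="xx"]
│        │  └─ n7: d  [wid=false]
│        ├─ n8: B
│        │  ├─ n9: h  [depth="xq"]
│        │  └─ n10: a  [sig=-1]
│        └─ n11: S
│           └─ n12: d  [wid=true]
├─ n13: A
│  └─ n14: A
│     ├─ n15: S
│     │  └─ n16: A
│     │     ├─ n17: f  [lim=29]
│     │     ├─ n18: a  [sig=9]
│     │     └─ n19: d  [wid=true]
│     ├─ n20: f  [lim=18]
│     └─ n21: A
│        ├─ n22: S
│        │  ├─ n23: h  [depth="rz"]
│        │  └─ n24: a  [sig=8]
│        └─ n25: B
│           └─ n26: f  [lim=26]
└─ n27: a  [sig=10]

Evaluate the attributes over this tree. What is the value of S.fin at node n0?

1. n2.depth = "kx"  [terminal]
2. n6.depth = "xx"  [terminal]
3. n7.wid = false  [terminal]
4. n5.ok = 16  [len(h.depth) + 14]
5. n5.cnt = -6  [len(h.depth) - 8]
6. n5.key = 9  [9]
7. n5.fin = -5  [len(h.depth) - 7]
8. n8.key = -3  [S₁.cnt + S₁.key - 6]
9. n9.depth = "xq"  [terminal]
10. n10.sig = -1  [terminal]
11. n8.hot = -3  [a.sig - 2]
12. n12.wid = true  [terminal]
13. n11.ok = 10  [10]
14. n11.cnt = 18  [18]
15. n11.key = 1  [1]
16. n11.fin = 9  [9]
17. n4.ok = -8  [S₂.fin * 3 - 35]
18. n4.cnt = 20  [S₂.fin * -1 + 29]
19. n4.key = 2  [S₂.cnt * 2 - 34]
20. n4.fin = -4  [B.hot + S₂.ok - 11]
21. n3.depth = 25  [S.ok + 33]
22. n3.wid = 2  [S.ok * 2 + 18]
23. n1.ok = 19  [A.wid + 17]
24. n1.cnt = -4  [A.depth * -1 + 21]
25. n1.key = 3  [len(h.depth) + 1]
26. n1.fin = -4  [A.depth + A.wid - 31]
27. n17.lim = 29  [terminal]
28. n18.sig = 9  [terminal]
29. n19.wid = true  [terminal]
30. n16.depth = 7  [f.lim * 2 - 51]
31. n16.wid = 10  [10]
32. n15.ok = 11  [A.depth * 3 - 10]
33. n15.cnt = 27  [A.depth * -2 + 41]
34. n15.key = -5  [A.wid * -2 + 15]
35. n15.fin = 19  [A.depth * -2 + 33]
36. n20.lim = 18  [terminal]
37. n23.depth = "rz"  [terminal]
38. n24.sig = 8  [terminal]
39. n22.ok = 15  [a.sig + 7]
40. n22.cnt = 3  [a.sig - 5]
41. n22.key = 2  [a.sig - 6]
42. n22.fin = 5  [a.sig * 2 - 11]
43. n25.key = 19  [S.ok + 4]
44. n26.lim = 26  [terminal]
45. n25.hot = 22  [f.lim - 4]
46. n21.depth = 20  [B.hot * -2 + 64]
47. n21.wid = 20  [S.key * -2 + 24]
48. n14.depth = 3  [S.fin * 2 - 35]
49. n14.wid = 9  [S.key + 14]
50. n13.depth = -3  [A₁.wid + A₁.depth - 15]
51. n13.wid = -2  [A₁.depth - 5]
52. n27.sig = 10  [terminal]
53. n0.ok = 18  [S₁.cnt + 22]
54. n0.cnt = 28  [28]
55. n0.key = 30  [S₁.key + S₁.ok + 8]
56. n0.fin = 0  [S₁.ok - 19]

0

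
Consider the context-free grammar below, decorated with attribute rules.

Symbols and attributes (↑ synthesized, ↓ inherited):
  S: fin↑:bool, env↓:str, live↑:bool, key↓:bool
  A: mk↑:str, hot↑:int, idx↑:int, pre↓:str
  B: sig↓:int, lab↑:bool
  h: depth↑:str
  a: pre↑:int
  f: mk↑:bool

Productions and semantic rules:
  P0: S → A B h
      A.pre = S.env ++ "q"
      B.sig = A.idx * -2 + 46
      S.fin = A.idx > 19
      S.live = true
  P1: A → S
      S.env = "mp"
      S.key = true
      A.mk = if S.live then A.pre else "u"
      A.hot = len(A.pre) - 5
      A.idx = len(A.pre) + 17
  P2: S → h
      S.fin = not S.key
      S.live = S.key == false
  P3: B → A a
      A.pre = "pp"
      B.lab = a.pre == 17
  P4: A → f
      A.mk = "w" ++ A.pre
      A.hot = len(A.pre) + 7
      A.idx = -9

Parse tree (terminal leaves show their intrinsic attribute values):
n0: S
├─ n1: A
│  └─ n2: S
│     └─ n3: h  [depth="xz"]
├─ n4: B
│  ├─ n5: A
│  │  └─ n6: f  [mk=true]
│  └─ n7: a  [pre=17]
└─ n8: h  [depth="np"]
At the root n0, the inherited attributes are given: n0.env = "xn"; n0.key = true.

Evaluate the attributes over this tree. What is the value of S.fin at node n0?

1. n0.env = "xn"  [given at root]
2. n0.key = true  [given at root]
3. n1.pre = "xnq"  [S.env ++ "q"]
4. n2.env = "mp"  ["mp"]
5. n2.key = true  [true]
6. n3.depth = "xz"  [terminal]
7. n2.fin = false  [not S.key]
8. n2.live = false  [S.key == false]
9. n1.mk = "u"  [if S.live then A.pre else "u"]
10. n1.hot = -2  [len(A.pre) - 5]
11. n1.idx = 20  [len(A.pre) + 17]
12. n4.sig = 6  [A.idx * -2 + 46]
13. n5.pre = "pp"  ["pp"]
14. n6.mk = true  [terminal]
15. n5.mk = "wpp"  ["w" ++ A.pre]
16. n5.hot = 9  [len(A.pre) + 7]
17. n5.idx = -9  [-9]
18. n7.pre = 17  [terminal]
19. n4.lab = true  [a.pre == 17]
20. n8.depth = "np"  [terminal]
21. n0.fin = true  [A.idx > 19]
22. n0.live = true  [true]

true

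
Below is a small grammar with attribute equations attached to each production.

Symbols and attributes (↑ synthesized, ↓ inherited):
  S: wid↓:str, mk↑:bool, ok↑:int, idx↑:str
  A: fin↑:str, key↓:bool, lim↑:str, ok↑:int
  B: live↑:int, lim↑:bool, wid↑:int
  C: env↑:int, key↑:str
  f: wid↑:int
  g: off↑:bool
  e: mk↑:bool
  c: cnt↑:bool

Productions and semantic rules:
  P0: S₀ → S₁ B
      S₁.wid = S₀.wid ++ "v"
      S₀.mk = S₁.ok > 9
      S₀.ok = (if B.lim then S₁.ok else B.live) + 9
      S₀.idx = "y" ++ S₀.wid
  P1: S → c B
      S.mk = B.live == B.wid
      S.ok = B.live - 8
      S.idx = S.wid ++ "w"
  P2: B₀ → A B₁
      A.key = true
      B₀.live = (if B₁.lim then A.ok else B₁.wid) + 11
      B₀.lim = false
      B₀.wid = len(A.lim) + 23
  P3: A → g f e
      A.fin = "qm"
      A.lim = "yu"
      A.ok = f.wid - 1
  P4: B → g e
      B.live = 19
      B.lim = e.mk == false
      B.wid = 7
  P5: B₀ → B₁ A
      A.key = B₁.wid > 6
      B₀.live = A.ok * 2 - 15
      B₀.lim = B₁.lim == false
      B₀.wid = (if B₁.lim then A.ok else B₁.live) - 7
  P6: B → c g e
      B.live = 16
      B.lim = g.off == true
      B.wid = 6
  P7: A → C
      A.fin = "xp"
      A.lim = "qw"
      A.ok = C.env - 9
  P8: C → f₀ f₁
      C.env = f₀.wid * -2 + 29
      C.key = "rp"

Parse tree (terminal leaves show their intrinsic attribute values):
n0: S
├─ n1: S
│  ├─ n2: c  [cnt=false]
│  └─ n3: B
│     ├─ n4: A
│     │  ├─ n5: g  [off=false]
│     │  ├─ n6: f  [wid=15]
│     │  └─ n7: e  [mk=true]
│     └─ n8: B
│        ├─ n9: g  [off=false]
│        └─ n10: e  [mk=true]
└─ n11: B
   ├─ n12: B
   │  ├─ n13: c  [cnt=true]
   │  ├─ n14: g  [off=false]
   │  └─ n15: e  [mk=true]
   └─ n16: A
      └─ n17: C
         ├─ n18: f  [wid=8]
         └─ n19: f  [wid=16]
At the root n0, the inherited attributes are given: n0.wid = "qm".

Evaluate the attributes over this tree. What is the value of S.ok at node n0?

19

1. n0.wid = "qm"  [given at root]
2. n1.wid = "qmv"  [S₀.wid ++ "v"]
3. n2.cnt = false  [terminal]
4. n4.key = true  [true]
5. n5.off = false  [terminal]
6. n6.wid = 15  [terminal]
7. n7.mk = true  [terminal]
8. n4.fin = "qm"  ["qm"]
9. n4.lim = "yu"  ["yu"]
10. n4.ok = 14  [f.wid - 1]
11. n9.off = false  [terminal]
12. n10.mk = true  [terminal]
13. n8.live = 19  [19]
14. n8.lim = false  [e.mk == false]
15. n8.wid = 7  [7]
16. n3.live = 18  [(if B₁.lim then A.ok else B₁.wid) + 11]
17. n3.lim = false  [false]
18. n3.wid = 25  [len(A.lim) + 23]
19. n1.mk = false  [B.live == B.wid]
20. n1.ok = 10  [B.live - 8]
21. n1.idx = "qmvw"  [S.wid ++ "w"]
22. n13.cnt = true  [terminal]
23. n14.off = false  [terminal]
24. n15.mk = true  [terminal]
25. n12.live = 16  [16]
26. n12.lim = false  [g.off == true]
27. n12.wid = 6  [6]
28. n16.key = false  [B₁.wid > 6]
29. n18.wid = 8  [terminal]
30. n19.wid = 16  [terminal]
31. n17.env = 13  [f₀.wid * -2 + 29]
32. n17.key = "rp"  ["rp"]
33. n16.fin = "xp"  ["xp"]
34. n16.lim = "qw"  ["qw"]
35. n16.ok = 4  [C.env - 9]
36. n11.live = -7  [A.ok * 2 - 15]
37. n11.lim = true  [B₁.lim == false]
38. n11.wid = 9  [(if B₁.lim then A.ok else B₁.live) - 7]
39. n0.mk = true  [S₁.ok > 9]
40. n0.ok = 19  [(if B.lim then S₁.ok else B.live) + 9]
41. n0.idx = "yqm"  ["y" ++ S₀.wid]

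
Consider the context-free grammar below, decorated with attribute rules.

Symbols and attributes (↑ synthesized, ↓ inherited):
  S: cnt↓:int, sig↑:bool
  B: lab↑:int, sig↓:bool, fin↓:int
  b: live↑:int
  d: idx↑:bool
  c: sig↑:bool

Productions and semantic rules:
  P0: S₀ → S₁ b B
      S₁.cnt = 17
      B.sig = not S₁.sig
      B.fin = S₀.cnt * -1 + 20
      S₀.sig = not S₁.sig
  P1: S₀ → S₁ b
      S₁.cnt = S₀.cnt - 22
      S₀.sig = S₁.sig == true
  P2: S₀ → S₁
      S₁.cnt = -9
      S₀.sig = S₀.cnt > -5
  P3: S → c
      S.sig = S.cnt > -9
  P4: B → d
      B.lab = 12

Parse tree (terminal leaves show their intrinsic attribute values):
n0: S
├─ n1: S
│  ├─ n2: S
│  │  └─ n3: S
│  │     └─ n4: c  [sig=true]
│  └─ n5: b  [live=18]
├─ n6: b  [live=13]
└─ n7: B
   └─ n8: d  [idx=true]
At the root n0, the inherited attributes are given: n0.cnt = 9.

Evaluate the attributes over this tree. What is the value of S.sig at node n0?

true

1. n0.cnt = 9  [given at root]
2. n1.cnt = 17  [17]
3. n2.cnt = -5  [S₀.cnt - 22]
4. n3.cnt = -9  [-9]
5. n4.sig = true  [terminal]
6. n3.sig = false  [S.cnt > -9]
7. n2.sig = false  [S₀.cnt > -5]
8. n5.live = 18  [terminal]
9. n1.sig = false  [S₁.sig == true]
10. n6.live = 13  [terminal]
11. n7.sig = true  [not S₁.sig]
12. n7.fin = 11  [S₀.cnt * -1 + 20]
13. n8.idx = true  [terminal]
14. n7.lab = 12  [12]
15. n0.sig = true  [not S₁.sig]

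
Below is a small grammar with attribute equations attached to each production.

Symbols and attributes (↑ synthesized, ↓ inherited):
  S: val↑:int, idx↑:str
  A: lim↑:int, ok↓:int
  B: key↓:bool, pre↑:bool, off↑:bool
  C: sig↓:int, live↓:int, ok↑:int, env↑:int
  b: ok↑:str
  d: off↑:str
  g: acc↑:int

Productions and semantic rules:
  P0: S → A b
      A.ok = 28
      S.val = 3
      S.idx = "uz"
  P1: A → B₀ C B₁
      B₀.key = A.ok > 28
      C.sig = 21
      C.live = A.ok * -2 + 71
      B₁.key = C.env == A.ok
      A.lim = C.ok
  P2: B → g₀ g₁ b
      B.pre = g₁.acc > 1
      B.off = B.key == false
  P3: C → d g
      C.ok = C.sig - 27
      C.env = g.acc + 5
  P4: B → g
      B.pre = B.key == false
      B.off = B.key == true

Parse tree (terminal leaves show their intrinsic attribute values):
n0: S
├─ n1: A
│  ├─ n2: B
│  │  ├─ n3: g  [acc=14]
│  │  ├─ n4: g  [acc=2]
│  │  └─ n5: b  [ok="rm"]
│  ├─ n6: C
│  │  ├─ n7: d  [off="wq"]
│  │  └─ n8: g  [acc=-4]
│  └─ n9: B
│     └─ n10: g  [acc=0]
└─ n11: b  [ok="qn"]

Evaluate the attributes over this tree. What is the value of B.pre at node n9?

1. n1.ok = 28  [28]
2. n2.key = false  [A.ok > 28]
3. n3.acc = 14  [terminal]
4. n4.acc = 2  [terminal]
5. n5.ok = "rm"  [terminal]
6. n2.pre = true  [g₁.acc > 1]
7. n2.off = true  [B.key == false]
8. n6.sig = 21  [21]
9. n6.live = 15  [A.ok * -2 + 71]
10. n7.off = "wq"  [terminal]
11. n8.acc = -4  [terminal]
12. n6.ok = -6  [C.sig - 27]
13. n6.env = 1  [g.acc + 5]
14. n9.key = false  [C.env == A.ok]
15. n10.acc = 0  [terminal]
16. n9.pre = true  [B.key == false]
17. n9.off = false  [B.key == true]
18. n1.lim = -6  [C.ok]
19. n11.ok = "qn"  [terminal]
20. n0.val = 3  [3]
21. n0.idx = "uz"  ["uz"]

true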